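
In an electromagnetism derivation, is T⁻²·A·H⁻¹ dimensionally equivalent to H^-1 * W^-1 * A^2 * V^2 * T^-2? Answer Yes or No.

Left side:
  T = Wb/m² (flux density = flux per area),
      = kg·s⁻²·A⁻¹.
  So T⁻² = kg⁻²·s⁴·A².
  H = Wb/A (inductance = flux per current),
      = kg·m²·s⁻²·A⁻².
  So H⁻¹ = kg⁻¹·m⁻²·s²·A².
  Combining: T⁻²·A·H⁻¹ = (kg⁻²·s⁴·A²) · A · (kg⁻¹·m⁻²·s²·A²) = kg⁻³·m⁻²·s⁶·A⁵.
Right side:
  H = kg·m²·s⁻²·A⁻².
  So H⁻¹ = kg⁻¹·m⁻²·s²·A².
  W = kg·m²·s⁻³.
  So W⁻¹ = kg⁻¹·m⁻²·s³.
  V = kg·m²·s⁻³·A⁻¹.
  So V² = kg²·m⁴·s⁻⁶·A⁻².
  T = kg·s⁻²·A⁻¹.
  So T⁻² = kg⁻²·s⁴·A².
  Combining: H⁻¹·W⁻¹·A²·V²·T⁻² = (kg⁻¹·m⁻²·s²·A²) · (kg⁻¹·m⁻²·s³) · A² · (kg²·m⁴·s⁻⁶·A⁻²) · (kg⁻²·s⁴·A²) = kg⁻²·s³·A⁴.
Left is kg⁻³·m⁻²·s⁶·A⁵; right is kg⁻²·s³·A⁴ — different.

No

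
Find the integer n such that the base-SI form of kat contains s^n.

kat = mol/s = s⁻¹·mol (catalytic activity).
The exponent of s is -1.

-1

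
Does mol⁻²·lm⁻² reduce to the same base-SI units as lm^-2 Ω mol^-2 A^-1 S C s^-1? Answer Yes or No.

Yes

Left side:
  lm = cd·sr = cd (luminous flux; sr is dimensionless).
  So lm⁻² = cd⁻².
  Combining: mol⁻²·lm⁻² = mol⁻² · cd⁻² = mol⁻²·cd⁻².
Right side:
  lm = cd.
  So lm⁻² = cd⁻².
  Ω = kg·m²·s⁻³·A⁻².
  S = kg⁻¹·m⁻²·s³·A².
  C = s·A.
  Combining: lm⁻²·Ω·mol⁻²·A⁻¹·S·C·s⁻¹ = cd⁻² · (kg·m²·s⁻³·A⁻²) · mol⁻² · A⁻¹ · (kg⁻¹·m⁻²·s³·A²) · (s·A) · s⁻¹ = mol⁻²·cd⁻².
Both reduce to mol⁻²·cd⁻².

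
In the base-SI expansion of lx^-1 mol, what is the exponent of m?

2

lx = m⁻²·cd.
So lx⁻¹ = m²·cd⁻¹.
Combining: lx⁻¹·mol = (m²·cd⁻¹) · mol = m²·mol·cd⁻¹.
The exponent of m is 2.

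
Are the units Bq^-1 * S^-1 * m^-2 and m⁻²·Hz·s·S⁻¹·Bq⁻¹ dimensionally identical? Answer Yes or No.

Left side:
  Bq = 1/s = s⁻¹ (activity is decays per second).
  So Bq⁻¹ = s.
  S = 1/Ω (conductance is reciprocal resistance),
      = kg⁻¹·m⁻²·s³·A².
  So S⁻¹ = kg·m²·s⁻³·A⁻².
  Combining: Bq⁻¹·S⁻¹·m⁻² = s · (kg·m²·s⁻³·A⁻²) · m⁻² = kg·s⁻²·A⁻².
Right side:
  Hz = 1/s = s⁻¹ (frequency is cycles per second).
  S = 1/Ω (conductance is reciprocal resistance),
      = kg⁻¹·m⁻²·s³·A².
  So S⁻¹ = kg·m²·s⁻³·A⁻².
  Bq = 1/s = s⁻¹ (activity is decays per second).
  So Bq⁻¹ = s.
  Combining: m⁻²·Hz·s·S⁻¹·Bq⁻¹ = m⁻² · s⁻¹ · s · (kg·m²·s⁻³·A⁻²) · s = kg·s⁻²·A⁻².
Both reduce to kg·s⁻²·A⁻².

Yes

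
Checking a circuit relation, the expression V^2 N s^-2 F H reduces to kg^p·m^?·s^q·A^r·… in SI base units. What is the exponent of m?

V = W/A (potential = power per current),
    = kg·m²·s⁻³·A⁻¹.
So V² = kg²·m⁴·s⁻⁶·A⁻².
N = kg·m/s² = kg·m·s⁻² (force = mass × acceleration).
F = C/V (capacitance = charge per voltage),
    = A·s/(kg·m²·s⁻³·A⁻¹) (substituting C and V),
    = kg⁻¹·m⁻²·s⁴·A².
H = Wb/A (inductance = flux per current),
    = kg·m²·s⁻²·A⁻².
Combining: V²·N·s⁻²·F·H = (kg²·m⁴·s⁻⁶·A⁻²) · (kg·m·s⁻²) · s⁻² · (kg⁻¹·m⁻²·s⁴·A²) · (kg·m²·s⁻²·A⁻²) = kg³·m⁵·s⁻⁸·A⁻².
The exponent of m is 5.

5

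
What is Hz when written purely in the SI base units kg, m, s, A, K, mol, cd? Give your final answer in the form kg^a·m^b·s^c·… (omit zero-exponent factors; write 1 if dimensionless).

s⁻¹

Hz = 1/s = s⁻¹ (frequency is cycles per second).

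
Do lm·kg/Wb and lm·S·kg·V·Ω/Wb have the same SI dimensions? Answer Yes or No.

No

Left side:
  lm = cd·sr = cd (luminous flux; sr is dimensionless).
  Wb = V·s (flux: a volt is a weber per second),
      = kg·m²·s⁻²·A⁻¹.
  So Wb⁻¹ = kg⁻¹·m⁻²·s²·A.
  Combining: lm·Wb⁻¹·kg = cd · (kg⁻¹·m⁻²·s²·A) · kg = m⁻²·s²·A·cd.
Right side:
  lm = cd·sr = cd (luminous flux; sr is dimensionless).
  S = 1/Ω (conductance is reciprocal resistance),
      = kg⁻¹·m⁻²·s³·A².
  Wb = V·s (flux: a volt is a weber per second),
      = kg·m²·s⁻²·A⁻¹.
  So Wb⁻¹ = kg⁻¹·m⁻²·s²·A.
  V = W/A (potential = power per current),
      = kg·m²·s⁻³·A⁻¹.
  Ω = V/A (resistance = voltage per current),
      = kg·m²·s⁻³·A⁻².
  Combining: lm·S·kg·Wb⁻¹·V·Ω = cd · (kg⁻¹·m⁻²·s³·A²) · kg · (kg⁻¹·m⁻²·s²·A) · (kg·m²·s⁻³·A⁻¹) · (kg·m²·s⁻³·A⁻²) = kg·s⁻¹·cd.
Left is m⁻²·s²·A·cd; right is kg·s⁻¹·cd — different.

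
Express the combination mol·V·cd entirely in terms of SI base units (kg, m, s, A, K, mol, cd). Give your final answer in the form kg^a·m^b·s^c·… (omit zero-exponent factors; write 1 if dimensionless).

V = W/A (potential = power per current),
    = kg·m²·s⁻³·A⁻¹.
Combining: mol·V·cd = mol · (kg·m²·s⁻³·A⁻¹) · cd = kg·m²·s⁻³·A⁻¹·mol·cd.

kg·m²·s⁻³·A⁻¹·mol·cd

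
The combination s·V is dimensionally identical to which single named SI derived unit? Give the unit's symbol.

V = W/A (potential = power per current),
    = kg·m²·s⁻³·A⁻¹.
Combining: s·V = s · (kg·m²·s⁻³·A⁻¹) = kg·m²·s⁻²·A⁻¹.
kg·m²·s⁻²·A⁻¹ is the base-SI form of the weber.

Wb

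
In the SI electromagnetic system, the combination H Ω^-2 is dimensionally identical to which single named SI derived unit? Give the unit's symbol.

H = Wb/A (inductance = flux per current),
    = kg·m²·s⁻²·A⁻².
Ω = V/A (resistance = voltage per current),
    = kg·m²·s⁻³·A⁻².
So Ω⁻² = kg⁻²·m⁻⁴·s⁶·A⁴.
Combining: H·Ω⁻² = (kg·m²·s⁻²·A⁻²) · (kg⁻²·m⁻⁴·s⁶·A⁴) = kg⁻¹·m⁻²·s⁴·A².
kg⁻¹·m⁻²·s⁴·A² is the base-SI form of the farad.

F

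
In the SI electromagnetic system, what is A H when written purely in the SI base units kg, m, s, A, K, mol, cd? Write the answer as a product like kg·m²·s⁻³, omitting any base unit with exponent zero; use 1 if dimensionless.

kg·m²·s⁻²·A⁻¹

H = Wb/A (inductance = flux per current),
    = kg·m²·s⁻²·A⁻².
Combining: A·H = A · (kg·m²·s⁻²·A⁻²) = kg·m²·s⁻²·A⁻¹.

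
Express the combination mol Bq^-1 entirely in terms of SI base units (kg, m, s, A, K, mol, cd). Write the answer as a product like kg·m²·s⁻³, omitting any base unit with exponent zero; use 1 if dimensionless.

s·mol

Bq = 1/s = s⁻¹ (activity is decays per second).
So Bq⁻¹ = s.
Combining: mol·Bq⁻¹ = mol · s = s·mol.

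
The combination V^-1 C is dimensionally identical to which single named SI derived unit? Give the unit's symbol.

V = kg·m²·s⁻³·A⁻¹.
So V⁻¹ = kg⁻¹·m⁻²·s³·A.
C = s·A.
Combining: V⁻¹·C = (kg⁻¹·m⁻²·s³·A) · (s·A) = kg⁻¹·m⁻²·s⁴·A².
kg⁻¹·m⁻²·s⁴·A² is the base-SI form of the farad.

F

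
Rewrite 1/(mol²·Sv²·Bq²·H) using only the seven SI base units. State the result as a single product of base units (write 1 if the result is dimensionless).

Sv = J/kg (equivalent dose = energy per mass),
    = m²·s⁻².
So Sv⁻² = m⁻⁴·s⁴.
Bq = 1/s = s⁻¹ (activity is decays per second).
So Bq⁻² = s².
H = Wb/A (inductance = flux per current),
    = kg·m²·s⁻²·A⁻².
So H⁻¹ = kg⁻¹·m⁻²·s²·A².
Combining: mol⁻²·Sv⁻²·Bq⁻²·H⁻¹ = mol⁻² · (m⁻⁴·s⁴) · s² · (kg⁻¹·m⁻²·s²·A²) = kg⁻¹·m⁻⁶·s⁸·A²·mol⁻².

kg⁻¹·m⁻⁶·s⁸·A²·mol⁻²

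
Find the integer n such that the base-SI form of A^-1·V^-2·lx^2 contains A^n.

V = kg·m²·s⁻³·A⁻¹.
So V⁻² = kg⁻²·m⁻⁴·s⁶·A².
lx = m⁻²·cd.
So lx² = m⁻⁴·cd².
Combining: A⁻¹·V⁻²·lx² = A⁻¹ · (kg⁻²·m⁻⁴·s⁶·A²) · (m⁻⁴·cd²) = kg⁻²·m⁻⁸·s⁶·A·cd².
The exponent of A is 1.

1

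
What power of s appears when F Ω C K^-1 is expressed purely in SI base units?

2

F = C/V (capacitance = charge per voltage),
    = A·s/(kg·m²·s⁻³·A⁻¹) (substituting C and V),
    = kg⁻¹·m⁻²·s⁴·A².
Ω = V/A (resistance = voltage per current),
    = kg·m²·s⁻³·A⁻².
C = A·s = s·A (charge = current × time).
Combining: F·Ω·C·K⁻¹ = (kg⁻¹·m⁻²·s⁴·A²) · (kg·m²·s⁻³·A⁻²) · (s·A) · K⁻¹ = s²·A·K⁻¹.
The exponent of s is 2.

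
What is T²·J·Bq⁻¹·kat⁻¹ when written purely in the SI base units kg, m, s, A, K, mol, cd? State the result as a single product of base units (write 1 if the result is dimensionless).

T = Wb/m² (flux density = flux per area),
    = kg·s⁻²·A⁻¹.
So T² = kg²·s⁻⁴·A⁻².
J = N·m (work = force × distance),
    = kg·m²·s⁻².
Bq = 1/s = s⁻¹ (activity is decays per second).
So Bq⁻¹ = s.
kat = mol/s = s⁻¹·mol (catalytic activity).
So kat⁻¹ = s·mol⁻¹.
Combining: T²·J·Bq⁻¹·kat⁻¹ = (kg²·s⁻⁴·A⁻²) · (kg·m²·s⁻²) · s · (s·mol⁻¹) = kg³·m²·s⁻⁴·A⁻²·mol⁻¹.

kg³·m²·s⁻⁴·A⁻²·mol⁻¹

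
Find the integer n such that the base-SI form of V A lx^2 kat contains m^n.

V = kg·m²·s⁻³·A⁻¹.
lx = m⁻²·cd.
So lx² = m⁻⁴·cd².
kat = s⁻¹·mol.
Combining: V·A·lx²·kat = (kg·m²·s⁻³·A⁻¹) · A · (m⁻⁴·cd²) · (s⁻¹·mol) = kg·m⁻²·s⁻⁴·mol·cd².
The exponent of m is -2.

-2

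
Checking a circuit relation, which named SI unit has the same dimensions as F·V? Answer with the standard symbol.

C

F = kg⁻¹·m⁻²·s⁴·A².
V = kg·m²·s⁻³·A⁻¹.
Combining: F·V = (kg⁻¹·m⁻²·s⁴·A²) · (kg·m²·s⁻³·A⁻¹) = s·A.
s·A is the base-SI form of the coulomb.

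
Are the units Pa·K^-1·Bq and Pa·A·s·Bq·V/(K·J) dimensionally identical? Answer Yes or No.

Left side:
  Pa = N/m² (pressure = force per area),
      = kg·m⁻¹·s⁻².
  Bq = 1/s = s⁻¹ (activity is decays per second).
  Combining: Pa·K⁻¹·Bq = (kg·m⁻¹·s⁻²) · K⁻¹ · s⁻¹ = kg·m⁻¹·s⁻³·K⁻¹.
Right side:
  Pa = N/m² (pressure = force per area),
      = kg·m⁻¹·s⁻².
  J = N·m (work = force × distance),
      = kg·m²·s⁻².
  So J⁻¹ = kg⁻¹·m⁻²·s².
  Bq = 1/s = s⁻¹ (activity is decays per second).
  V = W/A (potential = power per current),
      = kg·m²·s⁻³·A⁻¹.
  Combining: Pa·K⁻¹·A·J⁻¹·s·Bq·V = (kg·m⁻¹·s⁻²) · K⁻¹ · A · (kg⁻¹·m⁻²·s²) · s · s⁻¹ · (kg·m²·s⁻³·A⁻¹) = kg·m⁻¹·s⁻³·K⁻¹.
Both reduce to kg·m⁻¹·s⁻³·K⁻¹.

Yes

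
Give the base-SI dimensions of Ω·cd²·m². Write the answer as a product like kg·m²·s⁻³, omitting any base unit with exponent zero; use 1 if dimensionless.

Ω = kg·m²·s⁻³·A⁻².
Combining: Ω·cd²·m² = (kg·m²·s⁻³·A⁻²) · cd² · m² = kg·m⁴·s⁻³·A⁻²·cd².

kg·m⁴·s⁻³·A⁻²·cd²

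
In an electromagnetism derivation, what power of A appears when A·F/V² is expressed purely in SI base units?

5

F = kg⁻¹·m⁻²·s⁴·A².
V = kg·m²·s⁻³·A⁻¹.
So V⁻² = kg⁻²·m⁻⁴·s⁶·A².
Combining: A·F·V⁻² = A · (kg⁻¹·m⁻²·s⁴·A²) · (kg⁻²·m⁻⁴·s⁶·A²) = kg⁻³·m⁻⁶·s¹⁰·A⁵.
The exponent of A is 5.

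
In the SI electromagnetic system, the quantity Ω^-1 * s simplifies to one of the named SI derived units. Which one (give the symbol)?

F

Ω = V/A (resistance = voltage per current),
    = kg·m²·s⁻³·A⁻².
So Ω⁻¹ = kg⁻¹·m⁻²·s³·A².
Combining: Ω⁻¹·s = (kg⁻¹·m⁻²·s³·A²) · s = kg⁻¹·m⁻²·s⁴·A².
kg⁻¹·m⁻²·s⁴·A² is the base-SI form of the farad.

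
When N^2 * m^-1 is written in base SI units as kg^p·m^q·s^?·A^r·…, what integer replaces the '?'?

-4

N = kg·m/s² = kg·m·s⁻² (force = mass × acceleration).
So N² = kg²·m²·s⁻⁴.
Combining: N²·m⁻¹ = (kg²·m²·s⁻⁴) · m⁻¹ = kg²·m·s⁻⁴.
The exponent of s is -4.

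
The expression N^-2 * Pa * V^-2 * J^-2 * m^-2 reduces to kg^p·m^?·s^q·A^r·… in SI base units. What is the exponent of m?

-13

N = kg·m/s² = kg·m·s⁻² (force = mass × acceleration).
So N⁻² = kg⁻²·m⁻²·s⁴.
Pa = N/m² (pressure = force per area),
    = kg·m⁻¹·s⁻².
V = W/A (potential = power per current),
    = kg·m²·s⁻³·A⁻¹.
So V⁻² = kg⁻²·m⁻⁴·s⁶·A².
J = N·m (work = force × distance),
    = kg·m²·s⁻².
So J⁻² = kg⁻²·m⁻⁴·s⁴.
Combining: N⁻²·Pa·V⁻²·J⁻²·m⁻² = (kg⁻²·m⁻²·s⁴) · (kg·m⁻¹·s⁻²) · (kg⁻²·m⁻⁴·s⁶·A²) · (kg⁻²·m⁻⁴·s⁴) · m⁻² = kg⁻⁵·m⁻¹³·s¹²·A².
The exponent of m is -13.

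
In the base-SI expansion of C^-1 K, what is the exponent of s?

-1

C = s·A.
So C⁻¹ = s⁻¹·A⁻¹.
Combining: C⁻¹·K = (s⁻¹·A⁻¹) · K = s⁻¹·A⁻¹·K.
The exponent of s is -1.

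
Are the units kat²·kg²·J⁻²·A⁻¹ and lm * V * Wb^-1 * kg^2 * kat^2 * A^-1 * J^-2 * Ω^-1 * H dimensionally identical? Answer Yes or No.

No

Left side:
  kat = mol/s = s⁻¹·mol (catalytic activity).
  So kat² = s⁻²·mol².
  J = N·m (work = force × distance),
      = kg·m²·s⁻².
  So J⁻² = kg⁻²·m⁻⁴·s⁴.
  Combining: kat²·kg²·J⁻²·A⁻¹ = (s⁻²·mol²) · kg² · (kg⁻²·m⁻⁴·s⁴) · A⁻¹ = m⁻⁴·s²·A⁻¹·mol².
Right side:
  lm = cd.
  V = kg·m²·s⁻³·A⁻¹.
  Wb = kg·m²·s⁻²·A⁻¹.
  So Wb⁻¹ = kg⁻¹·m⁻²·s²·A.
  kat = s⁻¹·mol.
  So kat² = s⁻²·mol².
  J = kg·m²·s⁻².
  So J⁻² = kg⁻²·m⁻⁴·s⁴.
  Ω = kg·m²·s⁻³·A⁻².
  So Ω⁻¹ = kg⁻¹·m⁻²·s³·A².
  H = kg·m²·s⁻²·A⁻².
  Combining: lm·V·Wb⁻¹·kg²·kat²·A⁻¹·J⁻²·Ω⁻¹·H = cd · (kg·m²·s⁻³·A⁻¹) · (kg⁻¹·m⁻²·s²·A) · kg² · (s⁻²·mol²) · A⁻¹ · (kg⁻²·m⁻⁴·s⁴) · (kg⁻¹·m⁻²·s³·A²) · (kg·m²·s⁻²·A⁻²) = m⁻⁴·s²·A⁻¹·mol²·cd.
Left is m⁻⁴·s²·A⁻¹·mol²; right is m⁻⁴·s²·A⁻¹·mol²·cd — different.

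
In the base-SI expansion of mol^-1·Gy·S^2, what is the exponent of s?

Gy = J/kg (absorbed dose = energy per mass),
    = m²·s⁻².
S = 1/Ω (conductance is reciprocal resistance),
    = kg⁻¹·m⁻²·s³·A².
So S² = kg⁻²·m⁻⁴·s⁶·A⁴.
Combining: mol⁻¹·Gy·S² = mol⁻¹ · (m²·s⁻²) · (kg⁻²·m⁻⁴·s⁶·A⁴) = kg⁻²·m⁻²·s⁴·A⁴·mol⁻¹.
The exponent of s is 4.

4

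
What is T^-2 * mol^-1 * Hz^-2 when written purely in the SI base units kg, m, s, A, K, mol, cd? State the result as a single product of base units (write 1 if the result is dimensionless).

T = Wb/m² (flux density = flux per area),
    = kg·s⁻²·A⁻¹.
So T⁻² = kg⁻²·s⁴·A².
Hz = 1/s = s⁻¹ (frequency is cycles per second).
So Hz⁻² = s².
Combining: T⁻²·mol⁻¹·Hz⁻² = (kg⁻²·s⁴·A²) · mol⁻¹ · s² = kg⁻²·s⁶·A²·mol⁻¹.

kg⁻²·s⁶·A²·mol⁻¹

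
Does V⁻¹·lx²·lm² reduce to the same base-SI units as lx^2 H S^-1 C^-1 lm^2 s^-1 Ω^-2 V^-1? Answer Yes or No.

Left side:
  V = W/A (potential = power per current),
      = kg·m²·s⁻³·A⁻¹.
  So V⁻¹ = kg⁻¹·m⁻²·s³·A.
  lx = lm/m² (illuminance = luminous flux per area),
      = m⁻²·cd.
  So lx² = m⁻⁴·cd².
  lm = cd·sr = cd (luminous flux; sr is dimensionless).
  So lm² = cd².
  Combining: V⁻¹·lx²·lm² = (kg⁻¹·m⁻²·s³·A) · (m⁻⁴·cd²) · cd² = kg⁻¹·m⁻⁶·s³·A·cd⁴.
Right side:
  lx = m⁻²·cd.
  So lx² = m⁻⁴·cd².
  H = kg·m²·s⁻²·A⁻².
  S = kg⁻¹·m⁻²·s³·A².
  So S⁻¹ = kg·m²·s⁻³·A⁻².
  C = s·A.
  So C⁻¹ = s⁻¹·A⁻¹.
  lm = cd.
  So lm² = cd².
  Ω = kg·m²·s⁻³·A⁻².
  So Ω⁻² = kg⁻²·m⁻⁴·s⁶·A⁴.
  V = kg·m²·s⁻³·A⁻¹.
  So V⁻¹ = kg⁻¹·m⁻²·s³·A.
  Combining: lx²·H·S⁻¹·C⁻¹·lm²·s⁻¹·Ω⁻²·V⁻¹ = (m⁻⁴·cd²) · (kg·m²·s⁻²·A⁻²) · (kg·m²·s⁻³·A⁻²) · (s⁻¹·A⁻¹) · cd² · s⁻¹ · (kg⁻²·m⁻⁴·s⁶·A⁴) · (kg⁻¹·m⁻²·s³·A) = kg⁻¹·m⁻⁶·s²·cd⁴.
Left is kg⁻¹·m⁻⁶·s³·A·cd⁴; right is kg⁻¹·m⁻⁶·s²·cd⁴ — different.

No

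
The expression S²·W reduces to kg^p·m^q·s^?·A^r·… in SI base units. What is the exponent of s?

S = 1/Ω (conductance is reciprocal resistance),
    = kg⁻¹·m⁻²·s³·A².
So S² = kg⁻²·m⁻⁴·s⁶·A⁴.
W = J/s (power = energy per time),
    = kg·m²·s⁻³.
Combining: S²·W = (kg⁻²·m⁻⁴·s⁶·A⁴) · (kg·m²·s⁻³) = kg⁻¹·m⁻²·s³·A⁴.
The exponent of s is 3.

3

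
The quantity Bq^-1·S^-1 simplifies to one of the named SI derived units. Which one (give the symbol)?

Bq = 1/s = s⁻¹ (activity is decays per second).
So Bq⁻¹ = s.
S = 1/Ω (conductance is reciprocal resistance),
    = kg⁻¹·m⁻²·s³·A².
So S⁻¹ = kg·m²·s⁻³·A⁻².
Combining: Bq⁻¹·S⁻¹ = s · (kg·m²·s⁻³·A⁻²) = kg·m²·s⁻²·A⁻².
kg·m²·s⁻²·A⁻² is the base-SI form of the henry.

H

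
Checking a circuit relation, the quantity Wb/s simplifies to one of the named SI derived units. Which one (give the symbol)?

V

Wb = V·s (flux: a volt is a weber per second),
    = kg·m²·s⁻²·A⁻¹.
Combining: s⁻¹·Wb = s⁻¹ · (kg·m²·s⁻²·A⁻¹) = kg·m²·s⁻³·A⁻¹.
kg·m²·s⁻³·A⁻¹ is the base-SI form of the volt.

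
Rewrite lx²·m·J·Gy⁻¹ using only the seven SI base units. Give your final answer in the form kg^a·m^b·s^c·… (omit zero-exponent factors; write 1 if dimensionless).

kg·m⁻³·cd²

lx = lm/m² (illuminance = luminous flux per area),
    = m⁻²·cd.
So lx² = m⁻⁴·cd².
J = N·m (work = force × distance),
    = kg·m²·s⁻².
Gy = J/kg (absorbed dose = energy per mass),
    = m²·s⁻².
So Gy⁻¹ = m⁻²·s².
Combining: lx²·m·J·Gy⁻¹ = (m⁻⁴·cd²) · m · (kg·m²·s⁻²) · (m⁻²·s²) = kg·m⁻³·cd².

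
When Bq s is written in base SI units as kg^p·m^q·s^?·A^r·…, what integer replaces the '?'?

Bq = 1/s = s⁻¹ (activity is decays per second).
Combining: Bq·s = s⁻¹ · s = 1.
The exponent of s is 0.

0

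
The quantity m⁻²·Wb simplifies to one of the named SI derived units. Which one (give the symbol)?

T

Wb = V·s (flux: a volt is a weber per second),
    = kg·m²·s⁻²·A⁻¹.
Combining: m⁻²·Wb = m⁻² · (kg·m²·s⁻²·A⁻¹) = kg·s⁻²·A⁻¹.
kg·s⁻²·A⁻¹ is the base-SI form of the tesla.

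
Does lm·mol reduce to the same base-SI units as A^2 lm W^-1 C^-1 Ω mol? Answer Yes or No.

Left side:
  lm = cd.
  Combining: lm·mol = cd · mol = mol·cd.
Right side:
  lm = cd.
  W = kg·m²·s⁻³.
  So W⁻¹ = kg⁻¹·m⁻²·s³.
  C = s·A.
  So C⁻¹ = s⁻¹·A⁻¹.
  Ω = kg·m²·s⁻³·A⁻².
  Combining: A²·lm·W⁻¹·C⁻¹·Ω·mol = A² · cd · (kg⁻¹·m⁻²·s³) · (s⁻¹·A⁻¹) · (kg·m²·s⁻³·A⁻²) · mol = s⁻¹·A⁻¹·mol·cd.
Left is mol·cd; right is s⁻¹·A⁻¹·mol·cd — different.

No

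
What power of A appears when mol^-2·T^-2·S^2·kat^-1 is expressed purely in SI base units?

T = kg·s⁻²·A⁻¹.
So T⁻² = kg⁻²·s⁴·A².
S = kg⁻¹·m⁻²·s³·A².
So S² = kg⁻²·m⁻⁴·s⁶·A⁴.
kat = s⁻¹·mol.
So kat⁻¹ = s·mol⁻¹.
Combining: mol⁻²·T⁻²·S²·kat⁻¹ = mol⁻² · (kg⁻²·s⁴·A²) · (kg⁻²·m⁻⁴·s⁶·A⁴) · (s·mol⁻¹) = kg⁻⁴·m⁻⁴·s¹¹·A⁶·mol⁻³.
The exponent of A is 6.

6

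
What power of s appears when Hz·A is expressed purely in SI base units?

Hz = 1/s = s⁻¹ (frequency is cycles per second).
Combining: Hz·A = s⁻¹ · A = s⁻¹·A.
The exponent of s is -1.

-1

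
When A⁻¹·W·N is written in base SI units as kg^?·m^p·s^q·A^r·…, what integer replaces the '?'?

2

W = J/s (power = energy per time),
    = kg·m²·s⁻³.
N = kg·m/s² = kg·m·s⁻² (force = mass × acceleration).
Combining: A⁻¹·W·N = A⁻¹ · (kg·m²·s⁻³) · (kg·m·s⁻²) = kg²·m³·s⁻⁵·A⁻¹.
The exponent of kg is 2.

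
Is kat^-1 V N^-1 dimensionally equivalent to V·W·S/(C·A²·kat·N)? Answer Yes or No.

Left side:
  kat = mol/s = s⁻¹·mol (catalytic activity).
  So kat⁻¹ = s·mol⁻¹.
  V = W/A (potential = power per current),
      = kg·m²·s⁻³·A⁻¹.
  N = kg·m/s² = kg·m·s⁻² (force = mass × acceleration).
  So N⁻¹ = kg⁻¹·m⁻¹·s².
  Combining: kat⁻¹·V·N⁻¹ = (s·mol⁻¹) · (kg·m²·s⁻³·A⁻¹) · (kg⁻¹·m⁻¹·s²) = m·A⁻¹·mol⁻¹.
Right side:
  V = W/A (potential = power per current),
      = kg·m²·s⁻³·A⁻¹.
  C = A·s = s·A (charge = current × time).
  So C⁻¹ = s⁻¹·A⁻¹.
  kat = mol/s = s⁻¹·mol (catalytic activity).
  So kat⁻¹ = s·mol⁻¹.
  W = J/s (power = energy per time),
      = kg·m²·s⁻³.
  S = 1/Ω (conductance is reciprocal resistance),
      = kg⁻¹·m⁻²·s³·A².
  N = kg·m/s² = kg·m·s⁻² (force = mass × acceleration).
  So N⁻¹ = kg⁻¹·m⁻¹·s².
  Combining: V·C⁻¹·A⁻²·kat⁻¹·W·S·N⁻¹ = (kg·m²·s⁻³·A⁻¹) · (s⁻¹·A⁻¹) · A⁻² · (s·mol⁻¹) · (kg·m²·s⁻³) · (kg⁻¹·m⁻²·s³·A²) · (kg⁻¹·m⁻¹·s²) = m·s⁻¹·A⁻²·mol⁻¹.
Left is m·A⁻¹·mol⁻¹; right is m·s⁻¹·A⁻²·mol⁻¹ — different.

No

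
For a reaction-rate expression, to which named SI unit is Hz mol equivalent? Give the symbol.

Hz = 1/s = s⁻¹ (frequency is cycles per second).
Combining: Hz·mol = s⁻¹ · mol = s⁻¹·mol.
s⁻¹·mol is the base-SI form of the katal.

kat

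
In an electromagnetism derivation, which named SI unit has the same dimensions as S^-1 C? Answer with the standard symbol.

S = kg⁻¹·m⁻²·s³·A².
So S⁻¹ = kg·m²·s⁻³·A⁻².
C = s·A.
Combining: S⁻¹·C = (kg·m²·s⁻³·A⁻²) · (s·A) = kg·m²·s⁻²·A⁻¹.
kg·m²·s⁻²·A⁻¹ is the base-SI form of the weber.

Wb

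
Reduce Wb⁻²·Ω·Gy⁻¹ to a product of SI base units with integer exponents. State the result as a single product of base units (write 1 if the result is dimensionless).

Wb = kg·m²·s⁻²·A⁻¹.
So Wb⁻² = kg⁻²·m⁻⁴·s⁴·A².
Ω = kg·m²·s⁻³·A⁻².
Gy = m²·s⁻².
So Gy⁻¹ = m⁻²·s².
Combining: Wb⁻²·Ω·Gy⁻¹ = (kg⁻²·m⁻⁴·s⁴·A²) · (kg·m²·s⁻³·A⁻²) · (m⁻²·s²) = kg⁻¹·m⁻⁴·s³.

kg⁻¹·m⁻⁴·s³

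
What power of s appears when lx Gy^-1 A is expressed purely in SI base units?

2

lx = lm/m² (illuminance = luminous flux per area),
    = m⁻²·cd.
Gy = J/kg (absorbed dose = energy per mass),
    = m²·s⁻².
So Gy⁻¹ = m⁻²·s².
Combining: lx·Gy⁻¹·A = (m⁻²·cd) · (m⁻²·s²) · A = m⁻⁴·s²·A·cd.
The exponent of s is 2.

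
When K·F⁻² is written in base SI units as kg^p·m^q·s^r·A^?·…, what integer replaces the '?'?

F = C/V (capacitance = charge per voltage),
    = A·s/(kg·m²·s⁻³·A⁻¹) (substituting C and V),
    = kg⁻¹·m⁻²·s⁴·A².
So F⁻² = kg²·m⁴·s⁻⁸·A⁻⁴.
Combining: K·F⁻² = K · (kg²·m⁴·s⁻⁸·A⁻⁴) = kg²·m⁴·s⁻⁸·A⁻⁴·K.
The exponent of A is -4.

-4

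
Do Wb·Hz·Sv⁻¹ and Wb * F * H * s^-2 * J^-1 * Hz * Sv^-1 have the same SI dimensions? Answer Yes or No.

Left side:
  Wb = V·s (flux: a volt is a weber per second),
      = kg·m²·s⁻²·A⁻¹.
  Hz = 1/s = s⁻¹ (frequency is cycles per second).
  Sv = J/kg (equivalent dose = energy per mass),
      = m²·s⁻².
  So Sv⁻¹ = m⁻²·s².
  Combining: Wb·Hz·Sv⁻¹ = (kg·m²·s⁻²·A⁻¹) · s⁻¹ · (m⁻²·s²) = kg·s⁻¹·A⁻¹.
Right side:
  Wb = V·s (flux: a volt is a weber per second),
      = kg·m²·s⁻²·A⁻¹.
  F = C/V (capacitance = charge per voltage),
      = A·s/(kg·m²·s⁻³·A⁻¹) (substituting C and V),
      = kg⁻¹·m⁻²·s⁴·A².
  H = Wb/A (inductance = flux per current),
      = kg·m²·s⁻²·A⁻².
  J = N·m (work = force × distance),
      = kg·m²·s⁻².
  So J⁻¹ = kg⁻¹·m⁻²·s².
  Hz = 1/s = s⁻¹ (frequency is cycles per second).
  Sv = J/kg (equivalent dose = energy per mass),
      = m²·s⁻².
  So Sv⁻¹ = m⁻²·s².
  Combining: Wb·F·H·s⁻²·J⁻¹·Hz·Sv⁻¹ = (kg·m²·s⁻²·A⁻¹) · (kg⁻¹·m⁻²·s⁴·A²) · (kg·m²·s⁻²·A⁻²) · s⁻² · (kg⁻¹·m⁻²·s²) · s⁻¹ · (m⁻²·s²) = m⁻²·s·A⁻¹.
Left is kg·s⁻¹·A⁻¹; right is m⁻²·s·A⁻¹ — different.

No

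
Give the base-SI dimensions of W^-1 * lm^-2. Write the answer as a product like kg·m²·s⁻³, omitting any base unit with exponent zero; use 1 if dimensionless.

kg⁻¹·m⁻²·s³·cd⁻²

W = J/s (power = energy per time),
    = kg·m²·s⁻³.
So W⁻¹ = kg⁻¹·m⁻²·s³.
lm = cd·sr = cd (luminous flux; sr is dimensionless).
So lm⁻² = cd⁻².
Combining: W⁻¹·lm⁻² = (kg⁻¹·m⁻²·s³) · cd⁻² = kg⁻¹·m⁻²·s³·cd⁻².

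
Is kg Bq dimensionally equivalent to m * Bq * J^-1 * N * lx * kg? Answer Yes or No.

No

Left side:
  Bq = s⁻¹.
  Combining: kg·Bq = kg · s⁻¹ = kg·s⁻¹.
Right side:
  Bq = 1/s = s⁻¹ (activity is decays per second).
  J = N·m (work = force × distance),
      = kg·m²·s⁻².
  So J⁻¹ = kg⁻¹·m⁻²·s².
  N = kg·m/s² = kg·m·s⁻² (force = mass × acceleration).
  lx = lm/m² (illuminance = luminous flux per area),
      = m⁻²·cd.
  Combining: m·Bq·J⁻¹·N·lx·kg = m · s⁻¹ · (kg⁻¹·m⁻²·s²) · (kg·m·s⁻²) · (m⁻²·cd) · kg = kg·m⁻²·s⁻¹·cd.
Left is kg·s⁻¹; right is kg·m⁻²·s⁻¹·cd — different.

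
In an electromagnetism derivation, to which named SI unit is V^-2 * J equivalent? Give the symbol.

F

V = kg·m²·s⁻³·A⁻¹.
So V⁻² = kg⁻²·m⁻⁴·s⁶·A².
J = kg·m²·s⁻².
Combining: V⁻²·J = (kg⁻²·m⁻⁴·s⁶·A²) · (kg·m²·s⁻²) = kg⁻¹·m⁻²·s⁴·A².
kg⁻¹·m⁻²·s⁴·A² is the base-SI form of the farad.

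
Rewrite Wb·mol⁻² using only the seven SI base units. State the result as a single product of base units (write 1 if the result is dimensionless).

kg·m²·s⁻²·A⁻¹·mol⁻²

Wb = kg·m²·s⁻²·A⁻¹.
Combining: Wb·mol⁻² = (kg·m²·s⁻²·A⁻¹) · mol⁻² = kg·m²·s⁻²·A⁻¹·mol⁻².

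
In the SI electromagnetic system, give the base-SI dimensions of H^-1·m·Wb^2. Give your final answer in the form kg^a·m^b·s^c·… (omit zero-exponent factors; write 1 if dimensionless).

kg·m³·s⁻²

H = Wb/A (inductance = flux per current),
    = kg·m²·s⁻²·A⁻².
So H⁻¹ = kg⁻¹·m⁻²·s²·A².
Wb = V·s (flux: a volt is a weber per second),
    = kg·m²·s⁻²·A⁻¹.
So Wb² = kg²·m⁴·s⁻⁴·A⁻².
Combining: H⁻¹·m·Wb² = (kg⁻¹·m⁻²·s²·A²) · m · (kg²·m⁴·s⁻⁴·A⁻²) = kg·m³·s⁻².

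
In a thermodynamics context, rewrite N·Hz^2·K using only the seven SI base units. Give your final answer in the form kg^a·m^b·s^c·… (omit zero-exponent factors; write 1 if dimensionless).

N = kg·m/s² = kg·m·s⁻² (force = mass × acceleration).
Hz = 1/s = s⁻¹ (frequency is cycles per second).
So Hz² = s⁻².
Combining: N·Hz²·K = (kg·m·s⁻²) · s⁻² · K = kg·m·s⁻⁴·K.

kg·m·s⁻⁴·K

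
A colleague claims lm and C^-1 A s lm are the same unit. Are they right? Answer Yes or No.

Left side:
  lm = cd.
Right side:
  C = A·s = s·A (charge = current × time).
  So C⁻¹ = s⁻¹·A⁻¹.
  lm = cd·sr = cd (luminous flux; sr is dimensionless).
  Combining: C⁻¹·A·s·lm = (s⁻¹·A⁻¹) · A · s · cd = cd.
Both reduce to cd.

Yes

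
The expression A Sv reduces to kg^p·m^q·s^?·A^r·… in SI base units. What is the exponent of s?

Sv = J/kg (equivalent dose = energy per mass),
    = m²·s⁻².
Combining: A·Sv = A · (m²·s⁻²) = m²·s⁻²·A.
The exponent of s is -2.

-2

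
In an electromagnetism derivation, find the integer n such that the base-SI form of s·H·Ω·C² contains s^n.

-2

H = kg·m²·s⁻²·A⁻².
Ω = kg·m²·s⁻³·A⁻².
C = s·A.
So C² = s²·A².
Combining: s·H·Ω·C² = s · (kg·m²·s⁻²·A⁻²) · (kg·m²·s⁻³·A⁻²) · (s²·A²) = kg²·m⁴·s⁻²·A⁻².
The exponent of s is -2.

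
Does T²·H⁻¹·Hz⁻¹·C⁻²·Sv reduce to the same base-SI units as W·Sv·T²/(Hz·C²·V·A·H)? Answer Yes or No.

Yes

Left side:
  T = Wb/m² (flux density = flux per area),
      = kg·s⁻²·A⁻¹.
  So T² = kg²·s⁻⁴·A⁻².
  H = Wb/A (inductance = flux per current),
      = kg·m²·s⁻²·A⁻².
  So H⁻¹ = kg⁻¹·m⁻²·s²·A².
  Hz = 1/s = s⁻¹ (frequency is cycles per second).
  So Hz⁻¹ = s.
  C = A·s = s·A (charge = current × time).
  So C⁻² = s⁻²·A⁻².
  Sv = J/kg (equivalent dose = energy per mass),
      = m²·s⁻².
  Combining: T²·H⁻¹·Hz⁻¹·C⁻²·Sv = (kg²·s⁻⁴·A⁻²) · (kg⁻¹·m⁻²·s²·A²) · s · (s⁻²·A⁻²) · (m²·s⁻²) = kg·s⁻⁵·A⁻².
Right side:
  Hz = 1/s = s⁻¹ (frequency is cycles per second).
  So Hz⁻¹ = s.
  W = J/s (power = energy per time),
      = kg·m²·s⁻³.
  C = A·s = s·A (charge = current × time).
  So C⁻² = s⁻²·A⁻².
  Sv = J/kg (equivalent dose = energy per mass),
      = m²·s⁻².
  V = W/A (potential = power per current),
      = kg·m²·s⁻³·A⁻¹.
  So V⁻¹ = kg⁻¹·m⁻²·s³·A.
  T = Wb/m² (flux density = flux per area),
      = kg·s⁻²·A⁻¹.
  So T² = kg²·s⁻⁴·A⁻².
  H = Wb/A (inductance = flux per current),
      = kg·m²·s⁻²·A⁻².
  So H⁻¹ = kg⁻¹·m⁻²·s²·A².
  Combining: Hz⁻¹·W·C⁻²·Sv·V⁻¹·A⁻¹·T²·H⁻¹ = s · (kg·m²·s⁻³) · (s⁻²·A⁻²) · (m²·s⁻²) · (kg⁻¹·m⁻²·s³·A) · A⁻¹ · (kg²·s⁻⁴·A⁻²) · (kg⁻¹·m⁻²·s²·A²) = kg·s⁻⁵·A⁻².
Both reduce to kg·s⁻⁵·A⁻².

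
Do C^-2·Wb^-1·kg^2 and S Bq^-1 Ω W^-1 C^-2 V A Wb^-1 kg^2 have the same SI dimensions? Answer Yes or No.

Left side:
  C = A·s = s·A (charge = current × time).
  So C⁻² = s⁻²·A⁻².
  Wb = V·s (flux: a volt is a weber per second),
      = kg·m²·s⁻²·A⁻¹.
  So Wb⁻¹ = kg⁻¹·m⁻²·s²·A.
  Combining: C⁻²·Wb⁻¹·kg² = (s⁻²·A⁻²) · (kg⁻¹·m⁻²·s²·A) · kg² = kg·m⁻²·A⁻¹.
Right side:
  S = 1/Ω (conductance is reciprocal resistance),
      = kg⁻¹·m⁻²·s³·A².
  Bq = 1/s = s⁻¹ (activity is decays per second).
  So Bq⁻¹ = s.
  Ω = V/A (resistance = voltage per current),
      = kg·m²·s⁻³·A⁻².
  W = J/s (power = energy per time),
      = kg·m²·s⁻³.
  So W⁻¹ = kg⁻¹·m⁻²·s³.
  C = A·s = s·A (charge = current × time).
  So C⁻² = s⁻²·A⁻².
  V = W/A (potential = power per current),
      = kg·m²·s⁻³·A⁻¹.
  Wb = V·s (flux: a volt is a weber per second),
      = kg·m²·s⁻²·A⁻¹.
  So Wb⁻¹ = kg⁻¹·m⁻²·s²·A.
  Combining: S·Bq⁻¹·Ω·W⁻¹·C⁻²·V·A·Wb⁻¹·kg² = (kg⁻¹·m⁻²·s³·A²) · s · (kg·m²·s⁻³·A⁻²) · (kg⁻¹·m⁻²·s³) · (s⁻²·A⁻²) · (kg·m²·s⁻³·A⁻¹) · A · (kg⁻¹·m⁻²·s²·A) · kg² = kg·m⁻²·s·A⁻¹.
Left is kg·m⁻²·A⁻¹; right is kg·m⁻²·s·A⁻¹ — different.

No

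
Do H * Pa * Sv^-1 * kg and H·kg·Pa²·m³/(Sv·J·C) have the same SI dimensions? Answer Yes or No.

No

Left side:
  H = Wb/A (inductance = flux per current),
      = kg·m²·s⁻²·A⁻².
  Pa = N/m² (pressure = force per area),
      = kg·m⁻¹·s⁻².
  Sv = J/kg (equivalent dose = energy per mass),
      = m²·s⁻².
  So Sv⁻¹ = m⁻²·s².
  Combining: H·Pa·Sv⁻¹·kg = (kg·m²·s⁻²·A⁻²) · (kg·m⁻¹·s⁻²) · (m⁻²·s²) · kg = kg³·m⁻¹·s⁻²·A⁻².
Right side:
  H = Wb/A (inductance = flux per current),
      = kg·m²·s⁻²·A⁻².
  Sv = J/kg (equivalent dose = energy per mass),
      = m²·s⁻².
  So Sv⁻¹ = m⁻²·s².
  Pa = N/m² (pressure = force per area),
      = kg·m⁻¹·s⁻².
  So Pa² = kg²·m⁻²·s⁻⁴.
  J = N·m (work = force × distance),
      = kg·m²·s⁻².
  So J⁻¹ = kg⁻¹·m⁻²·s².
  C = A·s = s·A (charge = current × time).
  So C⁻¹ = s⁻¹·A⁻¹.
  Combining: H·Sv⁻¹·kg·Pa²·J⁻¹·m³·C⁻¹ = (kg·m²·s⁻²·A⁻²) · (m⁻²·s²) · kg · (kg²·m⁻²·s⁻⁴) · (kg⁻¹·m⁻²·s²) · m³ · (s⁻¹·A⁻¹) = kg³·m⁻¹·s⁻³·A⁻³.
Left is kg³·m⁻¹·s⁻²·A⁻²; right is kg³·m⁻¹·s⁻³·A⁻³ — different.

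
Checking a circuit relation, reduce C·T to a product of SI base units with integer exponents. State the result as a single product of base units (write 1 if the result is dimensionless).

C = s·A.
T = kg·s⁻²·A⁻¹.
Combining: C·T = (s·A) · (kg·s⁻²·A⁻¹) = kg·s⁻¹.

kg·s⁻¹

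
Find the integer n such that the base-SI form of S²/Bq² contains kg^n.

-2

Bq = 1/s = s⁻¹ (activity is decays per second).
So Bq⁻² = s².
S = 1/Ω (conductance is reciprocal resistance),
    = kg⁻¹·m⁻²·s³·A².
So S² = kg⁻²·m⁻⁴·s⁶·A⁴.
Combining: Bq⁻²·S² = s² · (kg⁻²·m⁻⁴·s⁶·A⁴) = kg⁻²·m⁻⁴·s⁸·A⁴.
The exponent of kg is -2.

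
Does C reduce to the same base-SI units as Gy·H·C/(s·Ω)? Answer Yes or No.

No

Left side:
  C = s·A.
Right side:
  Ω = V/A (resistance = voltage per current),
      = kg·m²·s⁻³·A⁻².
  So Ω⁻¹ = kg⁻¹·m⁻²·s³·A².
  Gy = J/kg (absorbed dose = energy per mass),
      = m²·s⁻².
  H = Wb/A (inductance = flux per current),
      = kg·m²·s⁻²·A⁻².
  C = A·s = s·A (charge = current × time).
  Combining: s⁻¹·Ω⁻¹·Gy·H·C = s⁻¹ · (kg⁻¹·m⁻²·s³·A²) · (m²·s⁻²) · (kg·m²·s⁻²·A⁻²) · (s·A) = m²·s⁻¹·A.
Left is s·A; right is m²·s⁻¹·A — different.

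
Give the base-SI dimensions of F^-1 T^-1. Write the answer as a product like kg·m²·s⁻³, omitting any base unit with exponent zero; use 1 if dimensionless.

F = C/V (capacitance = charge per voltage),
    = A·s/(kg·m²·s⁻³·A⁻¹) (substituting C and V),
    = kg⁻¹·m⁻²·s⁴·A².
So F⁻¹ = kg·m²·s⁻⁴·A⁻².
T = Wb/m² (flux density = flux per area),
    = kg·s⁻²·A⁻¹.
So T⁻¹ = kg⁻¹·s²·A.
Combining: F⁻¹·T⁻¹ = (kg·m²·s⁻⁴·A⁻²) · (kg⁻¹·s²·A) = m²·s⁻²·A⁻¹.

m²·s⁻²·A⁻¹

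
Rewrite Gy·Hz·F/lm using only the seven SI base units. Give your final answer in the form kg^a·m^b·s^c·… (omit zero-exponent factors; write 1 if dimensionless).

lm = cd.
So lm⁻¹ = cd⁻¹.
Gy = m²·s⁻².
Hz = s⁻¹.
F = kg⁻¹·m⁻²·s⁴·A².
Combining: lm⁻¹·Gy·Hz·F = cd⁻¹ · (m²·s⁻²) · s⁻¹ · (kg⁻¹·m⁻²·s⁴·A²) = kg⁻¹·s·A²·cd⁻¹.

kg⁻¹·s·A²·cd⁻¹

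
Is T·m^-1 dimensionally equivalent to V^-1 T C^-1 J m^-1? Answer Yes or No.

Left side:
  T = Wb/m² (flux density = flux per area),
      = kg·s⁻²·A⁻¹.
  Combining: T·m⁻¹ = (kg·s⁻²·A⁻¹) · m⁻¹ = kg·m⁻¹·s⁻²·A⁻¹.
Right side:
  V = W/A (potential = power per current),
      = kg·m²·s⁻³·A⁻¹.
  So V⁻¹ = kg⁻¹·m⁻²·s³·A.
  T = Wb/m² (flux density = flux per area),
      = kg·s⁻²·A⁻¹.
  C = A·s = s·A (charge = current × time).
  So C⁻¹ = s⁻¹·A⁻¹.
  J = N·m (work = force × distance),
      = kg·m²·s⁻².
  Combining: V⁻¹·T·C⁻¹·J·m⁻¹ = (kg⁻¹·m⁻²·s³·A) · (kg·s⁻²·A⁻¹) · (s⁻¹·A⁻¹) · (kg·m²·s⁻²) · m⁻¹ = kg·m⁻¹·s⁻²·A⁻¹.
Both reduce to kg·m⁻¹·s⁻²·A⁻¹.

Yes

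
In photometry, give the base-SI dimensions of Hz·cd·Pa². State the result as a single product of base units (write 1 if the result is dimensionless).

Hz = 1/s = s⁻¹ (frequency is cycles per second).
Pa = N/m² (pressure = force per area),
    = kg·m⁻¹·s⁻².
So Pa² = kg²·m⁻²·s⁻⁴.
Combining: Hz·cd·Pa² = s⁻¹ · cd · (kg²·m⁻²·s⁻⁴) = kg²·m⁻²·s⁻⁵·cd.

kg²·m⁻²·s⁻⁵·cd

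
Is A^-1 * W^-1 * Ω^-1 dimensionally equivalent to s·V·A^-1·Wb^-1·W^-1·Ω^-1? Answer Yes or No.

Left side:
  W = J/s (power = energy per time),
      = kg·m²·s⁻³.
  So W⁻¹ = kg⁻¹·m⁻²·s³.
  Ω = V/A (resistance = voltage per current),
      = kg·m²·s⁻³·A⁻².
  So Ω⁻¹ = kg⁻¹·m⁻²·s³·A².
  Combining: A⁻¹·W⁻¹·Ω⁻¹ = A⁻¹ · (kg⁻¹·m⁻²·s³) · (kg⁻¹·m⁻²·s³·A²) = kg⁻²·m⁻⁴·s⁶·A.
Right side:
  V = kg·m²·s⁻³·A⁻¹.
  Wb = kg·m²·s⁻²·A⁻¹.
  So Wb⁻¹ = kg⁻¹·m⁻²·s²·A.
  W = kg·m²·s⁻³.
  So W⁻¹ = kg⁻¹·m⁻²·s³.
  Ω = kg·m²·s⁻³·A⁻².
  So Ω⁻¹ = kg⁻¹·m⁻²·s³·A².
  Combining: s·V·A⁻¹·Wb⁻¹·W⁻¹·Ω⁻¹ = s · (kg·m²·s⁻³·A⁻¹) · A⁻¹ · (kg⁻¹·m⁻²·s²·A) · (kg⁻¹·m⁻²·s³) · (kg⁻¹·m⁻²·s³·A²) = kg⁻²·m⁻⁴·s⁶·A.
Both reduce to kg⁻²·m⁻⁴·s⁶·A.

Yes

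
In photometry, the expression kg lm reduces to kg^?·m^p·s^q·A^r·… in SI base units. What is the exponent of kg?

lm = cd·sr = cd (luminous flux; sr is dimensionless).
Combining: kg·lm = kg · cd = kg·cd.
The exponent of kg is 1.

1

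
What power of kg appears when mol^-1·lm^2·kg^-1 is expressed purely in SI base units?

-1

lm = cd.
So lm² = cd².
Combining: mol⁻¹·lm²·kg⁻¹ = mol⁻¹ · cd² · kg⁻¹ = kg⁻¹·mol⁻¹·cd².
The exponent of kg is -1.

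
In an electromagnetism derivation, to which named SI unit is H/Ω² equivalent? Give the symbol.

H = Wb/A (inductance = flux per current),
    = kg·m²·s⁻²·A⁻².
Ω = V/A (resistance = voltage per current),
    = kg·m²·s⁻³·A⁻².
So Ω⁻² = kg⁻²·m⁻⁴·s⁶·A⁴.
Combining: H·Ω⁻² = (kg·m²·s⁻²·A⁻²) · (kg⁻²·m⁻⁴·s⁶·A⁴) = kg⁻¹·m⁻²·s⁴·A².
kg⁻¹·m⁻²·s⁴·A² is the base-SI form of the farad.

F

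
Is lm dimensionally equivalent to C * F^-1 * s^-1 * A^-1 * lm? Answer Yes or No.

No

Left side:
  lm = cd.
Right side:
  C = A·s = s·A (charge = current × time).
  F = C/V (capacitance = charge per voltage),
      = A·s/(kg·m²·s⁻³·A⁻¹) (substituting C and V),
      = kg⁻¹·m⁻²·s⁴·A².
  So F⁻¹ = kg·m²·s⁻⁴·A⁻².
  lm = cd·sr = cd (luminous flux; sr is dimensionless).
  Combining: C·F⁻¹·s⁻¹·A⁻¹·lm = (s·A) · (kg·m²·s⁻⁴·A⁻²) · s⁻¹ · A⁻¹ · cd = kg·m²·s⁻⁴·A⁻²·cd.
Left is cd; right is kg·m²·s⁻⁴·A⁻²·cd — different.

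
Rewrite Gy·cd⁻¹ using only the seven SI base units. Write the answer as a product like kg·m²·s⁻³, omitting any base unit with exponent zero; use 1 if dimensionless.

Gy = m²·s⁻².
Combining: Gy·cd⁻¹ = (m²·s⁻²) · cd⁻¹ = m²·s⁻²·cd⁻¹.

m²·s⁻²·cd⁻¹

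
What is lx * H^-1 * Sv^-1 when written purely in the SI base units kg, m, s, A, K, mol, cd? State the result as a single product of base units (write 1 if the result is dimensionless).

lx = m⁻²·cd.
H = kg·m²·s⁻²·A⁻².
So H⁻¹ = kg⁻¹·m⁻²·s²·A².
Sv = m²·s⁻².
So Sv⁻¹ = m⁻²·s².
Combining: lx·H⁻¹·Sv⁻¹ = (m⁻²·cd) · (kg⁻¹·m⁻²·s²·A²) · (m⁻²·s²) = kg⁻¹·m⁻⁶·s⁴·A²·cd.

kg⁻¹·m⁻⁶·s⁴·A²·cd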